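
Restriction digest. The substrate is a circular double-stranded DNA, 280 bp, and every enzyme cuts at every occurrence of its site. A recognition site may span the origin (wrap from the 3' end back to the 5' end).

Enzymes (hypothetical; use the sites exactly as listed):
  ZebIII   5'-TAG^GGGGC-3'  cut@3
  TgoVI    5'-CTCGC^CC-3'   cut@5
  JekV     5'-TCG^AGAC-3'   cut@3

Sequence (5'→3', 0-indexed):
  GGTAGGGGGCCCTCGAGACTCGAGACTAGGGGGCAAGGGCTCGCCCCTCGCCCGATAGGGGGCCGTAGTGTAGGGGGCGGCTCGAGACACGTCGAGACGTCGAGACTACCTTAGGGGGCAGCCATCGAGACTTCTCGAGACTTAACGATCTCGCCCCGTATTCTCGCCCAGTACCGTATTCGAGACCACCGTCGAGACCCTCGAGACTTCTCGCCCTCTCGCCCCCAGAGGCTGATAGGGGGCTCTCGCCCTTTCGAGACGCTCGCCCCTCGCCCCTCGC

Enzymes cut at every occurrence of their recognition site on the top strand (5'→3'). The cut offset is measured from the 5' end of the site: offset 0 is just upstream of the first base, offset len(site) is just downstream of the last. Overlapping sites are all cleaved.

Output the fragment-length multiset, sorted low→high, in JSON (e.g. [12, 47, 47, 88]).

[7,7,7,7,7,7,8,8,9,10,10,10,10,11,11,11,12,12,12,13,13,15,15,15,16,17]

Per-enzyme occurrences:
  ZebIII (TAGGGGGC, off=3): starts [2, 26, 55, 70, 111, 235] → cuts [5, 29, 58, 73, 114, 238]
  TgoVI (CTCGCCC, off=5): starts [39, 46, 149, 162, 209, 217, 244, 261, 268] → cuts [44, 51, 154, 167, 214, 222, 249, 266, 273]
  JekV (TCGAGAC, off=3): starts [12, 19, 81, 91, 99, 124, 134, 179, 191, 200, 253] → cuts [15, 22, 84, 94, 102, 127, 137, 182, 194, 203, 256]

All cut coordinates (distinct, sorted): [5, 15, 22, 29, 44, 51, 58, 73, 84, 94, 102, 114, 127, 137, 154, 167, 182, 194, 203, 214, 222, 238, 249, 256, 266, 273]

Fragments:
  5→15: 10 bp
  15→22: 7 bp
  22→29: 7 bp
  29→44: 15 bp
  44→51: 7 bp
  51→58: 7 bp
  58→73: 15 bp
  73→84: 11 bp
  84→94: 10 bp
  94→102: 8 bp
  102→114: 12 bp
  114→127: 13 bp
  127→137: 10 bp
  137→154: 17 bp
  154→167: 13 bp
  167→182: 15 bp
  182→194: 12 bp
  194→203: 9 bp
  203→214: 11 bp
  214→222: 8 bp
  222→238: 16 bp
  238→249: 11 bp
  249→256: 7 bp
  256→266: 10 bp
  266→273: 7 bp
  273→5 (wrap): 280-273+5 = 12 bp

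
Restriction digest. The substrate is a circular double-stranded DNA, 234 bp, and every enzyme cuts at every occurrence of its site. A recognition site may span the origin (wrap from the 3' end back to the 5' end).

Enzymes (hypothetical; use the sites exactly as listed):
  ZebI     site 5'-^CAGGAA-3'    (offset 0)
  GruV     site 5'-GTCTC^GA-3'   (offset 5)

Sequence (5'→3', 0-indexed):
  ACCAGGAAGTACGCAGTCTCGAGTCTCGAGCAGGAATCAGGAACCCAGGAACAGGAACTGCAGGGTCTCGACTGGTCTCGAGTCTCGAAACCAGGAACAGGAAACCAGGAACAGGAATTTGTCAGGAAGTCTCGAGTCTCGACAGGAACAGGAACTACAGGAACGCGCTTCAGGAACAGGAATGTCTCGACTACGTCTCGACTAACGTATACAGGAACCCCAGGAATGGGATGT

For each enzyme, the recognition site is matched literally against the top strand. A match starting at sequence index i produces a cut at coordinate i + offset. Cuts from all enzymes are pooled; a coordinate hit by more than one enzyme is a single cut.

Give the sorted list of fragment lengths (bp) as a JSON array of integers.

Per-enzyme occurrences:
  ZebI (CAGGAA, off=0): starts [2, 30, 37, 45, 51, 91, 97, 105, 111, 122, 142, 148, 157, 170, 176, 211, 220] → cuts [2, 30, 37, 45, 51, 91, 97, 105, 111, 122, 142, 148, 157, 170, 176, 211, 220]
  GruV (GTCTCGA, off=5): starts [15, 22, 64, 74, 81, 128, 135, 183, 194] → cuts [20, 27, 69, 79, 86, 133, 140, 188, 199]

All cut coordinates (distinct, sorted): [2, 20, 27, 30, 37, 45, 51, 69, 79, 86, 91, 97, 105, 111, 122, 133, 140, 142, 148, 157, 170, 176, 188, 199, 211, 220]

Fragments:
  2→20: 18 bp
  20→27: 7 bp
  27→30: 3 bp
  30→37: 7 bp
  37→45: 8 bp
  45→51: 6 bp
  51→69: 18 bp
  69→79: 10 bp
  79→86: 7 bp
  86→91: 5 bp
  91→97: 6 bp
  97→105: 8 bp
  105→111: 6 bp
  111→122: 11 bp
  122→133: 11 bp
  133→140: 7 bp
  140→142: 2 bp
  142→148: 6 bp
  148→157: 9 bp
  157→170: 13 bp
  170→176: 6 bp
  176→188: 12 bp
  188→199: 11 bp
  199→211: 12 bp
  211→220: 9 bp
  220→2 (wrap): 234-220+2 = 16 bp

[2,3,5,6,6,6,6,6,7,7,7,7,8,8,9,9,10,11,11,11,12,12,13,16,18,18]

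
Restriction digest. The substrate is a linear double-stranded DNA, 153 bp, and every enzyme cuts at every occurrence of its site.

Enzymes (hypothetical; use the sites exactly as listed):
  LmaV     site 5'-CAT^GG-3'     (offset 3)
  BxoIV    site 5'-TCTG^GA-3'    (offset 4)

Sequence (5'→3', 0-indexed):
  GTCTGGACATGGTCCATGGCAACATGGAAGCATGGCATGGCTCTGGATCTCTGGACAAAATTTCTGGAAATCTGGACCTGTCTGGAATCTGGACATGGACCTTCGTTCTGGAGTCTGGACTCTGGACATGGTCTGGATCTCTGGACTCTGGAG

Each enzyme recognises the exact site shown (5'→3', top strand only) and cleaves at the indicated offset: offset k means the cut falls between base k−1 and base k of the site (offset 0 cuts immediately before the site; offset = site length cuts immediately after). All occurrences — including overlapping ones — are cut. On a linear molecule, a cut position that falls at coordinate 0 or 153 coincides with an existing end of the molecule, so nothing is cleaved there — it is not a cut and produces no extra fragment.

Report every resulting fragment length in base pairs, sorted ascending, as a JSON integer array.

[3,5,5,5,5,5,6,7,7,7,7,7,7,8,8,8,8,8,10,13,14]

Scan for sites:
  LmaV CATGG/3: at [7, 14, 22, 30, 35, 93, 126] ⇒ [10, 17, 25, 33, 38, 96, 129]
  BxoIV TCTGGA/4: at [1, 41, 49, 62, 70, 80, 87, 106, 113, 120, 131, 139, 146] ⇒ [5, 45, 53, 66, 74, 84, 91, 110, 117, 124, 135, 143, 150]

Pooled cuts: [5, 10, 17, 25, 33, 38, 45, 53, 66, 74, 84, 91, 96, 110, 117, 124, 129, 135, 143, 150]

Fragment lengths:
  [0,5): 5 bp
  [5,10): 5 bp
  [10,17): 7 bp
  [17,25): 8 bp
  [25,33): 8 bp
  [33,38): 5 bp
  [38,45): 7 bp
  [45,53): 8 bp
  [53,66): 13 bp
  [66,74): 8 bp
  [74,84): 10 bp
  [84,91): 7 bp
  [91,96): 5 bp
  [96,110): 14 bp
  [110,117): 7 bp
  [117,124): 7 bp
  [124,129): 5 bp
  [129,135): 6 bp
  [135,143): 8 bp
  [143,150): 7 bp
  [150,153): 3 bp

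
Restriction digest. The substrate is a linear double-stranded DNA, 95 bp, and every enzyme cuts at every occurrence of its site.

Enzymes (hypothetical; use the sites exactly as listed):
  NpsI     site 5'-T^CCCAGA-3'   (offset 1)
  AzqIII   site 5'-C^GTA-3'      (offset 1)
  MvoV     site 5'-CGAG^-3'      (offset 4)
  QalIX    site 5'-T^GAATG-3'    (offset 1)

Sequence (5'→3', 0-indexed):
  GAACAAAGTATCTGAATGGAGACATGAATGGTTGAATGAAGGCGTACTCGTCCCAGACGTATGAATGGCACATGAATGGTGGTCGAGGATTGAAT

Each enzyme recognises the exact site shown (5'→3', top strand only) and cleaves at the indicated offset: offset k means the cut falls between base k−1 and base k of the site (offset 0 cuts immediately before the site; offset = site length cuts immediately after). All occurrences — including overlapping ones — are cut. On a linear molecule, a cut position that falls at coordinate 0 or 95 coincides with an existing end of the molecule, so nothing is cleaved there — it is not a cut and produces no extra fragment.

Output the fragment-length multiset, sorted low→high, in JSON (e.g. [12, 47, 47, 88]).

[4,7,8,8,8,10,11,12,13,14]

Site scan:
  NpsI (TCCCAGA, off=1): starts [50] → cuts [51]
  AzqIII (CGTA, off=1): starts [42, 57] → cuts [43, 58]
  MvoV (CGAG, off=4): starts [83] → cuts [87]
  QalIX (TGAATG, off=1): starts [12, 24, 32, 61, 72] → cuts [13, 25, 33, 62, 73]

All cut coordinates (distinct, sorted): [13, 25, 33, 43, 51, 58, 62, 73, 87]

Fragments:
  [0,13): 13 bp
  [13,25): 12 bp
  [25,33): 8 bp
  [33,43): 10 bp
  [43,51): 8 bp
  [51,58): 7 bp
  [58,62): 4 bp
  [62,73): 11 bp
  [73,87): 14 bp
  [87,95): 8 bp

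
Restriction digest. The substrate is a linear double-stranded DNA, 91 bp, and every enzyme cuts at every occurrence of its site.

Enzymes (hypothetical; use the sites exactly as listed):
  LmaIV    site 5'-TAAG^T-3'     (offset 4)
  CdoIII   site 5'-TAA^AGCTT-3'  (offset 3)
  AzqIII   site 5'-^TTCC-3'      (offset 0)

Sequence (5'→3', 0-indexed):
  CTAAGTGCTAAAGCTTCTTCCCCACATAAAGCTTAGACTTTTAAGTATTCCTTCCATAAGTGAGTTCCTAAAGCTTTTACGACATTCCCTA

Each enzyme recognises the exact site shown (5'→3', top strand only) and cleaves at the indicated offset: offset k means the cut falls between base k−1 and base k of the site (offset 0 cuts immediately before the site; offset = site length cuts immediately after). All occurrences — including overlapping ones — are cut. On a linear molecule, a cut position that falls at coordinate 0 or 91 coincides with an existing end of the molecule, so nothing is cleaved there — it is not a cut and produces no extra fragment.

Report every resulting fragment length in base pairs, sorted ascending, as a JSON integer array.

[2,4,4,5,6,6,7,7,9,12,13,16]

Per-enzyme occurrences:
  LmaIV TAAGT/4: at [1, 41, 56] ⇒ [5, 45, 60]
  CdoIII TAAAGCTT/3: at [8, 26, 68] ⇒ [11, 29, 71]
  AzqIII TTCC/0: at [17, 47, 51, 64, 84] ⇒ [17, 47, 51, 64, 84]

All cut coordinates (distinct, sorted): [5, 11, 17, 29, 45, 47, 51, 60, 64, 71, 84]

Fragments:
  [0,5): 5 bp
  [5,11): 6 bp
  [11,17): 6 bp
  [17,29): 12 bp
  [29,45): 16 bp
  [45,47): 2 bp
  [47,51): 4 bp
  [51,60): 9 bp
  [60,64): 4 bp
  [64,71): 7 bp
  [71,84): 13 bp
  [84,91): 7 bp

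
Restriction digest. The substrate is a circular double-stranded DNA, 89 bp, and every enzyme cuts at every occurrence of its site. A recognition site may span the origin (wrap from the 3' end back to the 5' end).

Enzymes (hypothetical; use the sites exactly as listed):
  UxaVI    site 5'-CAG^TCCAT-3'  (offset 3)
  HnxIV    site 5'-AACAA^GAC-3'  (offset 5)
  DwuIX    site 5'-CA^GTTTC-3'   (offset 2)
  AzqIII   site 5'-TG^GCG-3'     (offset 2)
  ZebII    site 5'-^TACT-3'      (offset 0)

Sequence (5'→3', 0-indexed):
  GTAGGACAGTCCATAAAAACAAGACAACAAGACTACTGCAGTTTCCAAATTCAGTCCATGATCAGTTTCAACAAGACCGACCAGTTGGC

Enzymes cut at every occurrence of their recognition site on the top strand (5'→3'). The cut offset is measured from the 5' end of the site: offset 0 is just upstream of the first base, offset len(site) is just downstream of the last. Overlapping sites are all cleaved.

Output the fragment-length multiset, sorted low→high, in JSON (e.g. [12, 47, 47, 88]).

Scan for sites:
  UxaVI (CAGTCCAT, off=3): starts [6, 51] → cuts [9, 54]
  HnxIV (AACAAGAC, off=5): starts [17, 25, 69] → cuts [22, 30, 74]
  DwuIX (CAGTTTC, off=2): starts [38, 62] → cuts [40, 64]
  AzqIII (TGGCG, off=2): starts [85] → cuts [87]
  ZebII (TACT, off=0): starts [33] → cuts [33]

All cut coordinates (distinct, sorted): [9, 22, 30, 33, 40, 54, 64, 74, 87]

Fragment lengths:
  9→22: 13 bp
  22→30: 8 bp
  30→33: 3 bp
  33→40: 7 bp
  40→54: 14 bp
  54→64: 10 bp
  64→74: 10 bp
  74→87: 13 bp
  87→9 (wrap): 89-87+9 = 11 bp

[3,7,8,10,10,11,13,13,14]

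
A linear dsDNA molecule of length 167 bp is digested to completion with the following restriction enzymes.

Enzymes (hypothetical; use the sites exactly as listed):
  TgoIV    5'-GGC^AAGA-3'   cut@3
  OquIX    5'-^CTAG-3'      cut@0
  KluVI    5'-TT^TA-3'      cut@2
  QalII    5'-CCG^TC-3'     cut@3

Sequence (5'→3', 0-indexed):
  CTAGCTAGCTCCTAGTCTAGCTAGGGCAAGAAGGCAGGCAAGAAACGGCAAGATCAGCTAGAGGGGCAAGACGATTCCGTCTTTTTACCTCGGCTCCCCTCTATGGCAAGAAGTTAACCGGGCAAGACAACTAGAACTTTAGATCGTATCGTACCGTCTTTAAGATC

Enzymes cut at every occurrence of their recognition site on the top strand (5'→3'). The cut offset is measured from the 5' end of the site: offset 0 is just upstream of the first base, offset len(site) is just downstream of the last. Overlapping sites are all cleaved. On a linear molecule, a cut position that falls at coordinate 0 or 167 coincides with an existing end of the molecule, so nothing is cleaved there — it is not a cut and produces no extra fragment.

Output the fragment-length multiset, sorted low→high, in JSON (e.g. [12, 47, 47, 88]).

[4,4,4,5,6,7,7,7,7,8,9,10,10,12,12,16,17,22]

Scan for sites:
  TgoIV GGCAAGA/3: at [24, 36, 46, 64, 104, 120] ⇒ [27, 39, 49, 67, 107, 123]
  OquIX CTAG/0: at [0, 4, 11, 16, 20, 57, 130] ⇒ [4, 11, 16, 20, 57, 130] (position 0 is a terminus of the linear molecule — no cut)
  KluVI TTTA/2: at [83, 137, 158] ⇒ [85, 139, 160]
  QalII CCGTC/3: at [76, 153] ⇒ [79, 156]

Pooled cuts: [4, 11, 16, 20, 27, 39, 49, 57, 67, 79, 85, 107, 123, 130, 139, 156, 160]

Fragment lengths:
  [0,4): 4 bp
  [4,11): 7 bp
  [11,16): 5 bp
  [16,20): 4 bp
  [20,27): 7 bp
  [27,39): 12 bp
  [39,49): 10 bp
  [49,57): 8 bp
  [57,67): 10 bp
  [67,79): 12 bp
  [79,85): 6 bp
  [85,107): 22 bp
  [107,123): 16 bp
  [123,130): 7 bp
  [130,139): 9 bp
  [139,156): 17 bp
  [156,160): 4 bp
  [160,167): 7 bp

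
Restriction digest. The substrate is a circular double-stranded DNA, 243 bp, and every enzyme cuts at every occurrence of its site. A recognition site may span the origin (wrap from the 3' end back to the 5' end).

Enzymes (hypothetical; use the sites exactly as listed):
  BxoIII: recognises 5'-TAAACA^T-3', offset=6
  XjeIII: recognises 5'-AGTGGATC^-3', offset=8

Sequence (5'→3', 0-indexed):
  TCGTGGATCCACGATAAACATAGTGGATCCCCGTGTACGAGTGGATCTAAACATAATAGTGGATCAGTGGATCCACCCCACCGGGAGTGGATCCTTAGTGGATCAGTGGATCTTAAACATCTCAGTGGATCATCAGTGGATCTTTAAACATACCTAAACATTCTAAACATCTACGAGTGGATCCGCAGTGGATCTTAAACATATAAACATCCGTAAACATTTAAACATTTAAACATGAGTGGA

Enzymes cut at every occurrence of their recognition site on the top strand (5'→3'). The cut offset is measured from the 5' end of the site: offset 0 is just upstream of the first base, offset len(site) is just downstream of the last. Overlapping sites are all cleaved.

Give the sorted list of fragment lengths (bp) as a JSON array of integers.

[6,7,7,8,8,8,8,8,8,9,9,10,10,10,11,11,11,12,12,14,18,18,20]

Site scan:
  BxoIII TAAACAT/6: at [14, 47, 113, 144, 154, 163, 195, 203, 213, 221, 229] ⇒ [20, 53, 119, 150, 160, 169, 201, 209, 219, 227, 235]
  XjeIII AGTGGATC/8: at [21, 39, 57, 65, 85, 96, 104, 123, 134, 175, 186, 237] ⇒ [2, 29, 47, 65, 73, 93, 104, 112, 131, 142, 183, 194]

All cut coordinates (distinct, sorted): [2, 20, 29, 47, 53, 65, 73, 93, 104, 112, 119, 131, 142, 150, 160, 169, 183, 194, 201, 209, 219, 227, 235]

Fragments:
  2→20: 18 bp
  20→29: 9 bp
  29→47: 18 bp
  47→53: 6 bp
  53→65: 12 bp
  65→73: 8 bp
  73→93: 20 bp
  93→104: 11 bp
  104→112: 8 bp
  112→119: 7 bp
  119→131: 12 bp
  131→142: 11 bp
  142→150: 8 bp
  150→160: 10 bp
  160→169: 9 bp
  169→183: 14 bp
  183→194: 11 bp
  194→201: 7 bp
  201→209: 8 bp
  209→219: 10 bp
  219→227: 8 bp
  227→235: 8 bp
  235→2 (wrap): 243-235+2 = 10 bp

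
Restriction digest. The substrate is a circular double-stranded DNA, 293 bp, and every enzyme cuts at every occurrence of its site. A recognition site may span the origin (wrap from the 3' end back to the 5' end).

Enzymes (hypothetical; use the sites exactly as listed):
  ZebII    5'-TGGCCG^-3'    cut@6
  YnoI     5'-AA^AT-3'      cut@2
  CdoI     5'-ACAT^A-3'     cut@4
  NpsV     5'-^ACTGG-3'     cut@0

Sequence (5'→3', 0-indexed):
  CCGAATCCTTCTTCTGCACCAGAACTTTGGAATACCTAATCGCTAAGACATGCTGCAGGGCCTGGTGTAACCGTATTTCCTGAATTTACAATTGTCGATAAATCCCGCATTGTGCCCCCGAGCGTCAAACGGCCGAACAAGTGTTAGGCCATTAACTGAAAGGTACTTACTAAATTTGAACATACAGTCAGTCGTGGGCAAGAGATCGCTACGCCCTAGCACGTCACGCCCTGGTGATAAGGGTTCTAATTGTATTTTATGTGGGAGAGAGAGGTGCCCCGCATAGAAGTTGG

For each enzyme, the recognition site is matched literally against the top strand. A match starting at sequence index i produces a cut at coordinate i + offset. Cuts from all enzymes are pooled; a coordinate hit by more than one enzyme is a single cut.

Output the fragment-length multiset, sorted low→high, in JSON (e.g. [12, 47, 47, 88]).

Scan for sites:
  ZebII (TGGCCG, off=6): starts [290] → cuts [3]
  YnoI (AAAT, off=2): starts [99, 171] → cuts [101, 173]
  CdoI (ACATA, off=4): starts [179] → cuts [183]
  NpsV (ACTGG, off=0): no sites

All cut coordinates (distinct, sorted): [3, 101, 173, 183]

Fragment lengths:
  3→101: 98 bp
  101→173: 72 bp
  173→183: 10 bp
  183→3 (wrap): 293-183+3 = 113 bp

[10,72,98,113]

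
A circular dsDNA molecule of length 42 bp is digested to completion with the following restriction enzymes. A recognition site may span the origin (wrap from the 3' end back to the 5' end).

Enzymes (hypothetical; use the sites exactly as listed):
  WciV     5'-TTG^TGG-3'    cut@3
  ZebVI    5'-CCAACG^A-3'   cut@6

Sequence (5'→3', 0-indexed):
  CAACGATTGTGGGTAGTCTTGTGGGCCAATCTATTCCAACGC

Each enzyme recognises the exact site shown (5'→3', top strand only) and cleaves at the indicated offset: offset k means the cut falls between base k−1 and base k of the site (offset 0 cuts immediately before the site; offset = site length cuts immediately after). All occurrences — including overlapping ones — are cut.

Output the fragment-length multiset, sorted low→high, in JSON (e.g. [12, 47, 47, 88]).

[4,12,26]

Site scan:
  WciV (TTGTGG, off=3): starts [6, 18] → cuts [9, 21]
  ZebVI (CCAACGA, off=6): starts [41] → cuts [5]

All cut coordinates (distinct, sorted): [5, 9, 21]

Fragments:
  5→9: 4 bp
  9→21: 12 bp
  21→5 (wrap): 42-21+5 = 26 bp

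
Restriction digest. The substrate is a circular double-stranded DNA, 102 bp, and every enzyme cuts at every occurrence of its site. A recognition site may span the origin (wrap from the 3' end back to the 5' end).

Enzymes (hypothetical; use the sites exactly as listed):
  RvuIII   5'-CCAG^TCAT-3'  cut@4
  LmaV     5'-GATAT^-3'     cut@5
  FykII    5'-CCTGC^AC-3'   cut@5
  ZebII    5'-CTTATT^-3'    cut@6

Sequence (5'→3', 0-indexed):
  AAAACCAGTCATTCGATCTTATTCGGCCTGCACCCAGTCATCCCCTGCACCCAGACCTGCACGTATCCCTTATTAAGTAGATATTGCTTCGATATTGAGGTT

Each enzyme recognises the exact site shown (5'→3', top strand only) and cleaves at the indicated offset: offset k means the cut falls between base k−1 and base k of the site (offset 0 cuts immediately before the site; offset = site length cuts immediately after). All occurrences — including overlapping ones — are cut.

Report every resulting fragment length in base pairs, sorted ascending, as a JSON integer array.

Scan for sites:
  RvuIII (CCAGTCAT, off=4): starts [4, 33] → cuts [8, 37]
  LmaV (GATAT, off=5): starts [79, 90] → cuts [84, 95]
  FykII (CCTGCAC, off=5): starts [26, 43, 55] → cuts [31, 48, 60]
  ZebII (CTTATT, off=6): starts [17, 68] → cuts [23, 74]

Pooled cuts: [8, 23, 31, 37, 48, 60, 74, 84, 95]

Fragment lengths:
  8→23: 15 bp
  23→31: 8 bp
  31→37: 6 bp
  37→48: 11 bp
  48→60: 12 bp
  60→74: 14 bp
  74→84: 10 bp
  84→95: 11 bp
  95→8 (wrap): 102-95+8 = 15 bp

[6,8,10,11,11,12,14,15,15]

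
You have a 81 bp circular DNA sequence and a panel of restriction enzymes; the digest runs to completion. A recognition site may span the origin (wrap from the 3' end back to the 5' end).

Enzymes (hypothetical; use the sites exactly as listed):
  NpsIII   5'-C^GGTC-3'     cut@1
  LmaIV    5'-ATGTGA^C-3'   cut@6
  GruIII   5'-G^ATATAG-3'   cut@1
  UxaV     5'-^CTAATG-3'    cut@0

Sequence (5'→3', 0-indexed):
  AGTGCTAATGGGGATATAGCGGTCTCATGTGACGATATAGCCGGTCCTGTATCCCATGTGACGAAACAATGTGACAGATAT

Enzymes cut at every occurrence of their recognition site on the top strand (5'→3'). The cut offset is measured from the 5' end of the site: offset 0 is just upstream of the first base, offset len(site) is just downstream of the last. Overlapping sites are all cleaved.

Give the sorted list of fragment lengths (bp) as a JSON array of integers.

Scan for sites:
  NpsIII CGGTC/1: at [19, 41] ⇒ [20, 42]
  LmaIV ATGTGAC/6: at [26, 55, 68] ⇒ [32, 61, 74]
  GruIII GATATAG/1: at [12, 33, 76] ⇒ [13, 34, 77]
  UxaV CTAATG/0: at [4] ⇒ [4]

Pooled cuts: [4, 13, 20, 32, 34, 42, 61, 74, 77]

Fragments:
  4→13: 9 bp
  13→20: 7 bp
  20→32: 12 bp
  32→34: 2 bp
  34→42: 8 bp
  42→61: 19 bp
  61→74: 13 bp
  74→77: 3 bp
  77→4 (wrap): 81-77+4 = 8 bp

[2,3,7,8,8,9,12,13,19]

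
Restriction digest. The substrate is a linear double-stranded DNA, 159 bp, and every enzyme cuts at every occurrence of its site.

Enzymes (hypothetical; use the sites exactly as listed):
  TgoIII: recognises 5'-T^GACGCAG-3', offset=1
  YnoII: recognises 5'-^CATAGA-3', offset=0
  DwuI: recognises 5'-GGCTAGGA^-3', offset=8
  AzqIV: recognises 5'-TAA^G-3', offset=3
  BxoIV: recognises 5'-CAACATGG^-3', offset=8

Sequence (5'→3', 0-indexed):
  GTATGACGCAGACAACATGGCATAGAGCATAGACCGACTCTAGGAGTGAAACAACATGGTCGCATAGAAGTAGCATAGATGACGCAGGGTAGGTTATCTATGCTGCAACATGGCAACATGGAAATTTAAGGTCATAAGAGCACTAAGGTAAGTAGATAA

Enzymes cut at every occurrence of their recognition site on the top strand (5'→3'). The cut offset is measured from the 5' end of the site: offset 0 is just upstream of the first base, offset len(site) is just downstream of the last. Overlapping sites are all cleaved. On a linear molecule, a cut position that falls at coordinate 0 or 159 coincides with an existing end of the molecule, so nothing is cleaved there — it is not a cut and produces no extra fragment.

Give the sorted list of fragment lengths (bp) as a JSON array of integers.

Scan for sites:
  TgoIII TGACGCAG/1: at [3, 79] ⇒ [4, 80]
  YnoII CATAGA/0: at [20, 27, 62, 73] ⇒ [20, 27, 62, 73]
  DwuI (GGCTAGGA, off=8): no sites
  AzqIV TAAG/3: at [126, 134, 143, 148] ⇒ [129, 137, 146, 151]
  BxoIV CAACATGG/8: at [12, 51, 105, 113] ⇒ [20, 59, 113, 121]

All cut coordinates (distinct, sorted): [4, 20, 27, 59, 62, 73, 80, 113, 121, 129, 137, 146, 151]

Fragments:
  [0,4): 4 bp
  [4,20): 16 bp
  [20,27): 7 bp
  [27,59): 32 bp
  [59,62): 3 bp
  [62,73): 11 bp
  [73,80): 7 bp
  [80,113): 33 bp
  [113,121): 8 bp
  [121,129): 8 bp
  [129,137): 8 bp
  [137,146): 9 bp
  [146,151): 5 bp
  [151,159): 8 bp

[3,4,5,7,7,8,8,8,8,9,11,16,32,33]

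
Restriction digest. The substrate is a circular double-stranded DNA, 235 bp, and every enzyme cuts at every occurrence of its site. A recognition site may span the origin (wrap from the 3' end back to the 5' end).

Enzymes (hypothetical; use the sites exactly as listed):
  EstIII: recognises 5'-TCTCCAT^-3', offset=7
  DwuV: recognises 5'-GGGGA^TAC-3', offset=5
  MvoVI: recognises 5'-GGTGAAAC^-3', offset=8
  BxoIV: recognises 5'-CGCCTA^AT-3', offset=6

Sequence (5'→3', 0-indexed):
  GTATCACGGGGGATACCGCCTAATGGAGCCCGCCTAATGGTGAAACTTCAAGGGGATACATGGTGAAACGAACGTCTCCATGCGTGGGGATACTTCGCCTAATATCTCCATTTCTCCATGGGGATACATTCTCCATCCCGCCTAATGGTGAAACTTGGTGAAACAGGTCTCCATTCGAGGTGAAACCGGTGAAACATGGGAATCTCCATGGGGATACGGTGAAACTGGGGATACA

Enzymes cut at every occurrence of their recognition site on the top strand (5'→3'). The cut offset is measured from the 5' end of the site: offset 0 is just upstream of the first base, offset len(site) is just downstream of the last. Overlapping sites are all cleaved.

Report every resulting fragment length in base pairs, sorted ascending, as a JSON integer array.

[5,5,6,8,8,9,9,9,10,10,10,10,10,10,11,11,12,12,12,13,14,14,17]

Site scan:
  EstIII TCTCCAT/7: at [74, 104, 112, 129, 167, 202] ⇒ [81, 111, 119, 136, 174, 209]
  DwuV GGGGATAC/5: at [8, 51, 85, 119, 209, 226] ⇒ [13, 56, 90, 124, 214, 231]
  MvoVI GGTGAAAC/8: at [38, 61, 146, 156, 178, 187, 217] ⇒ [46, 69, 154, 164, 186, 195, 225]
  BxoIV CGCCTAAT/6: at [16, 30, 95, 138] ⇒ [22, 36, 101, 144]

All cut coordinates (distinct, sorted): [13, 22, 36, 46, 56, 69, 81, 90, 101, 111, 119, 124, 136, 144, 154, 164, 174, 186, 195, 209, 214, 225, 231]

Fragments:
  13→22: 9 bp
  22→36: 14 bp
  36→46: 10 bp
  46→56: 10 bp
  56→69: 13 bp
  69→81: 12 bp
  81→90: 9 bp
  90→101: 11 bp
  101→111: 10 bp
  111→119: 8 bp
  119→124: 5 bp
  124→136: 12 bp
  136→144: 8 bp
  144→154: 10 bp
  154→164: 10 bp
  164→174: 10 bp
  174→186: 12 bp
  186→195: 9 bp
  195→209: 14 bp
  209→214: 5 bp
  214→225: 11 bp
  225→231: 6 bp
  231→13 (wrap): 235-231+13 = 17 bp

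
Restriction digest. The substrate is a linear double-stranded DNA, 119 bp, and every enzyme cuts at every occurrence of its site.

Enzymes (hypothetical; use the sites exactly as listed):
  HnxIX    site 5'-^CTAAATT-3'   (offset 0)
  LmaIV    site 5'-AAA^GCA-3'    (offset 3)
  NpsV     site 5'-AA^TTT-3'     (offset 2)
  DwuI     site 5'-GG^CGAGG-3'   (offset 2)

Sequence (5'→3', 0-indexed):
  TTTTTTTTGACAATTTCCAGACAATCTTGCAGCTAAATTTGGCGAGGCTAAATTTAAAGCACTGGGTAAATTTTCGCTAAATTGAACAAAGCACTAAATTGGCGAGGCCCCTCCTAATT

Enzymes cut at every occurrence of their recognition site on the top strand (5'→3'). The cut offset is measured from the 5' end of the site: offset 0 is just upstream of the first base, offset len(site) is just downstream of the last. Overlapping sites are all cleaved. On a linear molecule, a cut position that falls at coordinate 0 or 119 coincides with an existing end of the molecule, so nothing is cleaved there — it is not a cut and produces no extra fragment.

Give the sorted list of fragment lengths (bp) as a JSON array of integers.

Scan for sites:
  HnxIX (CTAAATT, off=0): starts [32, 47, 76, 93] → cuts [32, 47, 76, 93]
  LmaIV (AAAGCA, off=3): starts [55, 87] → cuts [58, 90]
  NpsV (AATTT, off=2): starts [11, 35, 50, 68] → cuts [13, 37, 52, 70]
  DwuI (GGCGAGG, off=2): starts [40, 100] → cuts [42, 102]

All cut coordinates (distinct, sorted): [13, 32, 37, 42, 47, 52, 58, 70, 76, 90, 93, 102]

Fragments:
  [0,13): 13 bp
  [13,32): 19 bp
  [32,37): 5 bp
  [37,42): 5 bp
  [42,47): 5 bp
  [47,52): 5 bp
  [52,58): 6 bp
  [58,70): 12 bp
  [70,76): 6 bp
  [76,90): 14 bp
  [90,93): 3 bp
  [93,102): 9 bp
  [102,119): 17 bp

[3,5,5,5,5,6,6,9,12,13,14,17,19]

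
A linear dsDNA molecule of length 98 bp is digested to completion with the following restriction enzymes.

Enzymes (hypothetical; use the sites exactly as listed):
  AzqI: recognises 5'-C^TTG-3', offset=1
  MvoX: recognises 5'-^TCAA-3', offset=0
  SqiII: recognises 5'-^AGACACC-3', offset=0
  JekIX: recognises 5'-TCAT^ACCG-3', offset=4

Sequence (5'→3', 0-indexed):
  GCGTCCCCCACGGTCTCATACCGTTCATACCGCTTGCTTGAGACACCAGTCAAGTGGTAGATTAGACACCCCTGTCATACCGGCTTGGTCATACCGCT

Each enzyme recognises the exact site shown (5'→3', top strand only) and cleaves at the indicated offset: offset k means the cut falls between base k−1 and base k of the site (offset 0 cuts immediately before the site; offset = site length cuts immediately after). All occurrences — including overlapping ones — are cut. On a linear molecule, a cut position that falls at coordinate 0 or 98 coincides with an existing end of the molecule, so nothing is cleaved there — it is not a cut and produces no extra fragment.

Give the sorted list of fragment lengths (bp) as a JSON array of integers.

Scan for sites:
  AzqI (CTTG, off=1): starts [32, 36, 83] → cuts [33, 37, 84]
  MvoX (TCAA, off=0): starts [49] → cuts [49]
  SqiII (AGACACC, off=0): starts [40, 63] → cuts [40, 63]
  JekIX (TCATACCG, off=4): starts [15, 24, 74, 88] → cuts [19, 28, 78, 92]

Pooled cuts: [19, 28, 33, 37, 40, 49, 63, 78, 84, 92]

Fragment lengths:
  [0,19): 19 bp
  [19,28): 9 bp
  [28,33): 5 bp
  [33,37): 4 bp
  [37,40): 3 bp
  [40,49): 9 bp
  [49,63): 14 bp
  [63,78): 15 bp
  [78,84): 6 bp
  [84,92): 8 bp
  [92,98): 6 bp

[3,4,5,6,6,8,9,9,14,15,19]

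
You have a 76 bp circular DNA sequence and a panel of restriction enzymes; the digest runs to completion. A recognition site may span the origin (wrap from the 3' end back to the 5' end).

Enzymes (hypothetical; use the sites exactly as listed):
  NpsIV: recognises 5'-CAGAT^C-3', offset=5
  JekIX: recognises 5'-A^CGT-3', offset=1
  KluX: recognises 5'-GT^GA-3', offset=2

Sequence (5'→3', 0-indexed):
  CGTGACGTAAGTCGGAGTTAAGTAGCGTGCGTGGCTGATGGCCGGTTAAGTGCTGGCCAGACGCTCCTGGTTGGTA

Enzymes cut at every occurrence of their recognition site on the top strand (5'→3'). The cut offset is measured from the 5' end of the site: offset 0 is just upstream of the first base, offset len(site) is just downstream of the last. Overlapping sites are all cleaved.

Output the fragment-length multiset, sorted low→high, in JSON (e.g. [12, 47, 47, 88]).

[2,3,71]

Site scan:
  NpsIV (CAGATC, off=5): no sites
  JekIX (ACGT, off=1): starts [4, 75] → cuts [0, 5]
  KluX (GTGA, off=2): starts [1] → cuts [3]

Pooled cuts: [0, 3, 5]

Fragment lengths:
  0→3: 3 bp
  3→5: 2 bp
  5→0 (wrap): 76-5+0 = 71 bp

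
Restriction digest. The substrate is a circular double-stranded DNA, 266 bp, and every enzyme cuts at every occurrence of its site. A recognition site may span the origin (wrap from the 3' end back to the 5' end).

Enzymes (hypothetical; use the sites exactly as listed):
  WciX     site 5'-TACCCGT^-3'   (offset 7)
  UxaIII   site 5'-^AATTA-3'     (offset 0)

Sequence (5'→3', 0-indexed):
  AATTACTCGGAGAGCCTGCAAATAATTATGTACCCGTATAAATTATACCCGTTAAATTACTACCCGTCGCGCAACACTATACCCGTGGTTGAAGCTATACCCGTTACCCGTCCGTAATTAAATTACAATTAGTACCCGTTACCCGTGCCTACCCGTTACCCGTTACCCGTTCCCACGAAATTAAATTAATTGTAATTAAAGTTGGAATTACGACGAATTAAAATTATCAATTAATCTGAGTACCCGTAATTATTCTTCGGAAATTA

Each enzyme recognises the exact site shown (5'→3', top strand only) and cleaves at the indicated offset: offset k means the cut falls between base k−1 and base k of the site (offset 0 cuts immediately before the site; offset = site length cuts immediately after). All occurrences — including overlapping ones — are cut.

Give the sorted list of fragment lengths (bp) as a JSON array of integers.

[2,3,4,5,5,5,6,6,7,7,7,7,7,8,10,10,10,12,12,13,13,14,14,18,19,19,23]

Site scan:
  WciX (TACCCGT, off=7): starts [30, 45, 60, 79, 97, 104, 132, 139, 149, 156, 163, 240] → cuts [37, 52, 67, 86, 104, 111, 139, 146, 156, 163, 170, 247]
  UxaIII (AATTA, off=0): starts [0, 23, 40, 54, 115, 120, 126, 178, 183, 193, 205, 215, 221, 228, 247, 261] → cuts [0, 23, 40, 54, 115, 120, 126, 178, 183, 193, 205, 215, 221, 228, 247, 261]

Pooled cuts: [0, 23, 37, 40, 52, 54, 67, 86, 104, 111, 115, 120, 126, 139, 146, 156, 163, 170, 178, 183, 193, 205, 215, 221, 228, 247, 261]

Fragment lengths:
  0→23: 23 bp
  23→37: 14 bp
  37→40: 3 bp
  40→52: 12 bp
  52→54: 2 bp
  54→67: 13 bp
  67→86: 19 bp
  86→104: 18 bp
  104→111: 7 bp
  111→115: 4 bp
  115→120: 5 bp
  120→126: 6 bp
  126→139: 13 bp
  139→146: 7 bp
  146→156: 10 bp
  156→163: 7 bp
  163→170: 7 bp
  170→178: 8 bp
  178→183: 5 bp
  183→193: 10 bp
  193→205: 12 bp
  205→215: 10 bp
  215→221: 6 bp
  221→228: 7 bp
  228→247: 19 bp
  247→261: 14 bp
  261→0 (wrap): 266-261+0 = 5 bp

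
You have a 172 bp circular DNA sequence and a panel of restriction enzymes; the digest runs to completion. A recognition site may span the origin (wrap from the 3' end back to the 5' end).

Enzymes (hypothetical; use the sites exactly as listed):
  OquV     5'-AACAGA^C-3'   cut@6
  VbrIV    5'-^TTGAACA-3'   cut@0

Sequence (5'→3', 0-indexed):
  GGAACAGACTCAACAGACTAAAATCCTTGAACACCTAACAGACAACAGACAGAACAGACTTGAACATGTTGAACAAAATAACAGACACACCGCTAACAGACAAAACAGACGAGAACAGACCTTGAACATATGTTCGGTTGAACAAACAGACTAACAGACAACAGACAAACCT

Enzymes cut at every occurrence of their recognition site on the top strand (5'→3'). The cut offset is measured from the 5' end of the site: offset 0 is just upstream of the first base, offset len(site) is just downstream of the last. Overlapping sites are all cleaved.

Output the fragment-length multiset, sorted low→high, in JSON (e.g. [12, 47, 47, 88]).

Scan for sites:
  OquV AACAGAC/6: at [2, 11, 36, 43, 52, 79, 94, 103, 113, 144, 152, 159] ⇒ [8, 17, 42, 49, 58, 85, 100, 109, 119, 150, 158, 165]
  VbrIV TTGAACA/0: at [26, 59, 68, 121, 137] ⇒ [26, 59, 68, 121, 137]

All cut coordinates (distinct, sorted): [8, 17, 26, 42, 49, 58, 59, 68, 85, 100, 109, 119, 121, 137, 150, 158, 165]

Fragments:
  8→17: 9 bp
  17→26: 9 bp
  26→42: 16 bp
  42→49: 7 bp
  49→58: 9 bp
  58→59: 1 bp
  59→68: 9 bp
  68→85: 17 bp
  85→100: 15 bp
  100→109: 9 bp
  109→119: 10 bp
  119→121: 2 bp
  121→137: 16 bp
  137→150: 13 bp
  150→158: 8 bp
  158→165: 7 bp
  165→8 (wrap): 172-165+8 = 15 bp

[1,2,7,7,8,9,9,9,9,9,10,13,15,15,16,16,17]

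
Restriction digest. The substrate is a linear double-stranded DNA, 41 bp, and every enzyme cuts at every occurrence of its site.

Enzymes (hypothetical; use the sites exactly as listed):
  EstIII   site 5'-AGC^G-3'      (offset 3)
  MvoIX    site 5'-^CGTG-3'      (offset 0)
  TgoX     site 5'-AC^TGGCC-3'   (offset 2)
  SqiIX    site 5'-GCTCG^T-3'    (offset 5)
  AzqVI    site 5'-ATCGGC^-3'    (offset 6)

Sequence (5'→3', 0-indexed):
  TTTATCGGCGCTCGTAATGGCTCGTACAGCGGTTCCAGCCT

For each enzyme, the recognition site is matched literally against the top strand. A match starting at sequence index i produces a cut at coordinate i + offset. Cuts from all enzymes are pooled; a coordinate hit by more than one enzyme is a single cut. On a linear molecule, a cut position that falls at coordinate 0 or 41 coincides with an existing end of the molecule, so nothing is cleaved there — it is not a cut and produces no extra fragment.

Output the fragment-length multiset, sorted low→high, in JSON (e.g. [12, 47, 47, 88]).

[5,6,9,10,11]

Scan for sites:
  EstIII (AGCG, off=3): starts [27] → cuts [30]
  MvoIX (CGTG, off=0): no sites
  TgoX (ACTGGCC, off=2): no sites
  SqiIX (GCTCGT, off=5): starts [9, 19] → cuts [14, 24]
  AzqVI (ATCGGC, off=6): starts [3] → cuts [9]

Pooled cuts: [9, 14, 24, 30]

Fragment lengths:
  [0,9): 9 bp
  [9,14): 5 bp
  [14,24): 10 bp
  [24,30): 6 bp
  [30,41): 11 bp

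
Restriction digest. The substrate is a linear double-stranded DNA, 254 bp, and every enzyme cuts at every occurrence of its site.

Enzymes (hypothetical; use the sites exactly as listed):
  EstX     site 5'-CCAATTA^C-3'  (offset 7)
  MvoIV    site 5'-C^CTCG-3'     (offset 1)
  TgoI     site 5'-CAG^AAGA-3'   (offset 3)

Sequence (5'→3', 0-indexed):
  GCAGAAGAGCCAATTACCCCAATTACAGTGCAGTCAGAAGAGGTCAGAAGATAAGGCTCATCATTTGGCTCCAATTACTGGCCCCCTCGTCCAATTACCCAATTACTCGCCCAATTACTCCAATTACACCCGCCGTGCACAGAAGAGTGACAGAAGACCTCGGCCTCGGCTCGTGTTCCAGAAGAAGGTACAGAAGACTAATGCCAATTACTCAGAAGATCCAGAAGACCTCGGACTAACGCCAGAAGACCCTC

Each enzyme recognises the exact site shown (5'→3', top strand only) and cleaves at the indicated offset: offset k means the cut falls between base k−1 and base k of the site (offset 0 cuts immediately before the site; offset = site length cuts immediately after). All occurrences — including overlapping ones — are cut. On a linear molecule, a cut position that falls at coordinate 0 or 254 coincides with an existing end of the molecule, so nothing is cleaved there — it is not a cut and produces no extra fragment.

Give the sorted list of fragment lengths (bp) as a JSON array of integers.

[4,5,5,5,6,8,8,9,9,9,9,10,11,12,12,12,12,12,16,16,17,17,30]

Scan for sites:
  EstX (CCAATTAC, off=7): starts [9, 18, 70, 90, 98, 110, 119, 203] → cuts [16, 25, 77, 97, 105, 117, 126, 210]
  MvoIV (CCTCG, off=1): starts [84, 157, 163, 228] → cuts [85, 158, 164, 229]
  TgoI (CAGAAGA, off=3): starts [1, 34, 44, 139, 150, 178, 190, 212, 221, 242] → cuts [4, 37, 47, 142, 153, 181, 193, 215, 224, 245]

Pooled cuts: [4, 16, 25, 37, 47, 77, 85, 97, 105, 117, 126, 142, 153, 158, 164, 181, 193, 210, 215, 224, 229, 245]

Fragments:
  [0,4): 4 bp
  [4,16): 12 bp
  [16,25): 9 bp
  [25,37): 12 bp
  [37,47): 10 bp
  [47,77): 30 bp
  [77,85): 8 bp
  [85,97): 12 bp
  [97,105): 8 bp
  [105,117): 12 bp
  [117,126): 9 bp
  [126,142): 16 bp
  [142,153): 11 bp
  [153,158): 5 bp
  [158,164): 6 bp
  [164,181): 17 bp
  [181,193): 12 bp
  [193,210): 17 bp
  [210,215): 5 bp
  [215,224): 9 bp
  [224,229): 5 bp
  [229,245): 16 bp
  [245,254): 9 bp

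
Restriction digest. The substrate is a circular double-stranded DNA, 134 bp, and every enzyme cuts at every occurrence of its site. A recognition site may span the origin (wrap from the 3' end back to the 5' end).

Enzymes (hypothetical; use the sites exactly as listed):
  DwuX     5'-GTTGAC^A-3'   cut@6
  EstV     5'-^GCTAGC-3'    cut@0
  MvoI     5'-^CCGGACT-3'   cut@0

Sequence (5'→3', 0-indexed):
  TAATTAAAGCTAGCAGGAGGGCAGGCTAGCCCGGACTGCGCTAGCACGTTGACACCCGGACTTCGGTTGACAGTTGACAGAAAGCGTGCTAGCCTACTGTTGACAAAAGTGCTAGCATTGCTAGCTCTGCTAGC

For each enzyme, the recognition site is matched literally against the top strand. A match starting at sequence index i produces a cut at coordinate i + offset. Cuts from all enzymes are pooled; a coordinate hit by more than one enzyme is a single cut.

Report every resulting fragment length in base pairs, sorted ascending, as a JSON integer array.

Site scan:
  DwuX (GTTGACA, off=6): starts [47, 65, 72, 98] → cuts [53, 71, 78, 104]
  EstV (GCTAGC, off=0): starts [8, 24, 39, 87, 110, 119, 128] → cuts [8, 24, 39, 87, 110, 119, 128]
  MvoI (CCGGACT, off=0): starts [30, 55] → cuts [30, 55]

Pooled cuts: [8, 24, 30, 39, 53, 55, 71, 78, 87, 104, 110, 119, 128]

Fragments:
  8→24: 16 bp
  24→30: 6 bp
  30→39: 9 bp
  39→53: 14 bp
  53→55: 2 bp
  55→71: 16 bp
  71→78: 7 bp
  78→87: 9 bp
  87→104: 17 bp
  104→110: 6 bp
  110→119: 9 bp
  119→128: 9 bp
  128→8 (wrap): 134-128+8 = 14 bp

[2,6,6,7,9,9,9,9,14,14,16,16,17]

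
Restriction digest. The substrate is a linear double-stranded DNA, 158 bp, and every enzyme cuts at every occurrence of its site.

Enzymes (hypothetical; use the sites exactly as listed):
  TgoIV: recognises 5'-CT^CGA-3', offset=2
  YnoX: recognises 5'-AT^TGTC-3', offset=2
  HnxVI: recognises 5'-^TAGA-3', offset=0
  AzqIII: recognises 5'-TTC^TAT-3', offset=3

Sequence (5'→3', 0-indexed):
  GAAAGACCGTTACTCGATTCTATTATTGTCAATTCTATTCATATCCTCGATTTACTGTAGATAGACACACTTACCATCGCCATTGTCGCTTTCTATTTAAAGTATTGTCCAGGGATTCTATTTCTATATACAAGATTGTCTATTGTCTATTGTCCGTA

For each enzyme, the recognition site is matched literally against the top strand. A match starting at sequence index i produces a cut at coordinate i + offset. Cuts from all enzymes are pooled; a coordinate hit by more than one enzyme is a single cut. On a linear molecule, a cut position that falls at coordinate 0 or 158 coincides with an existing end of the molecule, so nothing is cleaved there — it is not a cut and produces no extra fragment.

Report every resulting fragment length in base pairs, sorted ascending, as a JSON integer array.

Site scan:
  TgoIV CTCGA/2: at [12, 45] ⇒ [14, 47]
  YnoX ATTGTC/2: at [24, 81, 103, 134, 141, 148] ⇒ [26, 83, 105, 136, 143, 150]
  HnxVI TAGA/0: at [57, 61] ⇒ [57, 61]
  AzqIII TTCTAT/3: at [17, 32, 90, 115, 121] ⇒ [20, 35, 93, 118, 124]

Pooled cuts: [14, 20, 26, 35, 47, 57, 61, 83, 93, 105, 118, 124, 136, 143, 150]

Fragment lengths:
  [0,14): 14 bp
  [14,20): 6 bp
  [20,26): 6 bp
  [26,35): 9 bp
  [35,47): 12 bp
  [47,57): 10 bp
  [57,61): 4 bp
  [61,83): 22 bp
  [83,93): 10 bp
  [93,105): 12 bp
  [105,118): 13 bp
  [118,124): 6 bp
  [124,136): 12 bp
  [136,143): 7 bp
  [143,150): 7 bp
  [150,158): 8 bp

[4,6,6,6,7,7,8,9,10,10,12,12,12,13,14,22]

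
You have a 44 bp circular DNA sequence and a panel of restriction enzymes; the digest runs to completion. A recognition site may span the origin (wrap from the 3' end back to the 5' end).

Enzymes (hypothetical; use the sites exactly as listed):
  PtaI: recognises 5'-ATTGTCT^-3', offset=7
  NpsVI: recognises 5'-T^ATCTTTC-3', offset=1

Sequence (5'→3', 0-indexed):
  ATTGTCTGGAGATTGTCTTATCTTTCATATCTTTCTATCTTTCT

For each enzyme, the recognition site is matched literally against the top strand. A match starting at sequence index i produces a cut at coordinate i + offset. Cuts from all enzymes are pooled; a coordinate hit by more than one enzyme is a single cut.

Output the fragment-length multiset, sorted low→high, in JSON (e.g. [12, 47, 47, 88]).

[1,8,9,11,15]

Per-enzyme occurrences:
  PtaI (ATTGTCT, off=7): starts [0, 11] → cuts [7, 18]
  NpsVI (TATCTTTC, off=1): starts [18, 27, 35] → cuts [19, 28, 36]

Pooled cuts: [7, 18, 19, 28, 36]

Fragments:
  7→18: 11 bp
  18→19: 1 bp
  19→28: 9 bp
  28→36: 8 bp
  36→7 (wrap): 44-36+7 = 15 bp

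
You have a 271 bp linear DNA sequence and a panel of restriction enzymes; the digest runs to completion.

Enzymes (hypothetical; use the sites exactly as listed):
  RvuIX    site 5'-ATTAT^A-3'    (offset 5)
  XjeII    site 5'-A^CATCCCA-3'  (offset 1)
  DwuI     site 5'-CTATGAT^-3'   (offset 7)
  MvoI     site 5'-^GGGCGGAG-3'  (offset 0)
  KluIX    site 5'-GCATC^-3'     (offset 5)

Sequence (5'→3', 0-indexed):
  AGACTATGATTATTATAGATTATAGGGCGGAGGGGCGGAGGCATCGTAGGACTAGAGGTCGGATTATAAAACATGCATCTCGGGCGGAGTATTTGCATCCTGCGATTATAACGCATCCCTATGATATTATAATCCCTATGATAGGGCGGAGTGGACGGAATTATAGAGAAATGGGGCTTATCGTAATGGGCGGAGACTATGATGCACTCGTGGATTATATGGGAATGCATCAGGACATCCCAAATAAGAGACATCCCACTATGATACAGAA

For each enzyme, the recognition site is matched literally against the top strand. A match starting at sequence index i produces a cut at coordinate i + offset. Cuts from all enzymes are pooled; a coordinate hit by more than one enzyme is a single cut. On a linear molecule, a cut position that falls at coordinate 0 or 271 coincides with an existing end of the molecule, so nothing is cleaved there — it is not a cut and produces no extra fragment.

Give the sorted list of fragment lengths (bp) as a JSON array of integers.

Site scan:
  RvuIX ATTATA/5: at [11, 18, 62, 104, 125, 159, 213] ⇒ [16, 23, 67, 109, 130, 164, 218]
  XjeII ACATCCCA/1: at [234, 250] ⇒ [235, 251]
  DwuI CTATGAT/7: at [3, 118, 135, 196, 258] ⇒ [10, 125, 142, 203, 265]
  MvoI GGGCGGAG/0: at [24, 32, 81, 143, 187] ⇒ [24, 32, 81, 143, 187]
  KluIX GCATC/5: at [40, 74, 94, 112, 226] ⇒ [45, 79, 99, 117, 231]

All cut coordinates (distinct, sorted): [10, 16, 23, 24, 32, 45, 67, 79, 81, 99, 109, 117, 125, 130, 142, 143, 164, 187, 203, 218, 231, 235, 251, 265]

Fragments:
  [0,10): 10 bp
  [10,16): 6 bp
  [16,23): 7 bp
  [23,24): 1 bp
  [24,32): 8 bp
  [32,45): 13 bp
  [45,67): 22 bp
  [67,79): 12 bp
  [79,81): 2 bp
  [81,99): 18 bp
  [99,109): 10 bp
  [109,117): 8 bp
  [117,125): 8 bp
  [125,130): 5 bp
  [130,142): 12 bp
  [142,143): 1 bp
  [143,164): 21 bp
  [164,187): 23 bp
  [187,203): 16 bp
  [203,218): 15 bp
  [218,231): 13 bp
  [231,235): 4 bp
  [235,251): 16 bp
  [251,265): 14 bp
  [265,271): 6 bp

[1,1,2,4,5,6,6,7,8,8,8,10,10,12,12,13,13,14,15,16,16,18,21,22,23]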